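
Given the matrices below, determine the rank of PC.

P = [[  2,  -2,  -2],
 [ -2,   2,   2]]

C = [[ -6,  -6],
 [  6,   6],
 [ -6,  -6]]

1

First compute PC:
[[-12, -12],
 [ 12,  12]]
Now row reduce the product.
R2 ← R2 + R1: [0, 0]
1 nonzero row, so rank(PC) = 1.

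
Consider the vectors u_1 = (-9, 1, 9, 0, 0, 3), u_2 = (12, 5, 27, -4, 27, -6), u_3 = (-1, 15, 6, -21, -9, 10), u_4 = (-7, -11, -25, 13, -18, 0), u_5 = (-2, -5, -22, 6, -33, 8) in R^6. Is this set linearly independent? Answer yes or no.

Form the matrix with these vectors as rows and row reduce.
R2 ← R2 + (4/3)·R1: [0, 19/3, 39, -4, 27, -2]
R3 ← R3 − (1/9)·R1: [0, 134/9, 5, -21, -9, 29/3]
R4 ← R4 − (7/9)·R1: [0, -106/9, -32, 13, -18, -7/3]
R5 ← R5 − (2/9)·R1: [0, -47/9, -24, 6, -33, 22/3]
R3 ← R3 − (134/57)·R2: [0, 0, -1647/19, -661/57, -1377/19, 273/19]
R4 ← R4 + (106/57)·R2: [0, 0, 770/19, 317/57, 612/19, -115/19]
R5 ← R5 + (47/57)·R2: [0, 0, 155/19, 154/57, -204/19, 108/19]
R4 ← R4 + (770/1647)·R3: [0, 0, 0, 691/4941, -102/61, 365/549]
R5 ← R5 + (155/1647)·R3: [0, 0, 0, 7957/4941, -1071/61, 3863/549]
R5 ← R5 − (7957/691)·R4: [0, 0, 0, 0, 1173/691, -428/691]
5 nonzero rows, so the 5 vectors span a space of dimension 5.
Since 5 = 5, the vectors are linearly independent.

yes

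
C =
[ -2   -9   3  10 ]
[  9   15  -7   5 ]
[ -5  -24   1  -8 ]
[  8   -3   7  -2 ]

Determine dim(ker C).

0

Row reduce to echelon form.
R2 ← R2 + (9/2)·R1: [0, -51/2, 13/2, 50]
R3 ← R3 − (5/2)·R1: [0, -3/2, -13/2, -33]
R4 ← R4 + (4)·R1: [0, -39, 19, 38]
R3 ← R3 − (1/17)·R2: [0, 0, -117/17, -611/17]
R4 ← R4 − (26/17)·R2: [0, 0, 154/17, -654/17]
R4 ← R4 + (154/117)·R3: [0, 0, 0, -772/9]
4 nonzero rows, so rank(C) = 4.
C has 4 columns; by rank–nullity, nullity = 4 − 4 = 0.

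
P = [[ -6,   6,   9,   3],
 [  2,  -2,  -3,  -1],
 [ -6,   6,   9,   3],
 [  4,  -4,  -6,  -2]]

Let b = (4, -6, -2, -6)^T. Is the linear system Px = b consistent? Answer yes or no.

no

Row reduce the augmented matrix [P | b].
R2 ← R2 + (1/3)·R1: [0, 0, 0, 0, -14/3]
R3 ← R3 − R1: [0, 0, 0, 0, -6]
R4 ← R4 + (2/3)·R1: [0, 0, 0, 0, -10/3]
R3 ← R3 − (9/7)·R2: [0, 0, 0, 0, 0]
R4 ← R4 − (5/7)·R2: [0, 0, 0, 0, 0]
The echelon form has 2 nonzero rows; the last pivot sits in the augmented column, so rank(P) = 1 but rank([P|b]) = 2.
Since the ranks differ, the system is inconsistent.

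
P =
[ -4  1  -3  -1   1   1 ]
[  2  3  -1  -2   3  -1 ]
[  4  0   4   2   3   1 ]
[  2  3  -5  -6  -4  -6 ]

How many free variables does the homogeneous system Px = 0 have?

Row reduce to echelon form.
R2 ← R2 + (1/2)·R1: [0, 7/2, -5/2, -5/2, 7/2, -1/2]
R3 ← R3 + R1: [0, 1, 1, 1, 4, 2]
R4 ← R4 + (1/2)·R1: [0, 7/2, -13/2, -13/2, -7/2, -11/2]
R3 ← R3 − (2/7)·R2: [0, 0, 12/7, 12/7, 3, 15/7]
R4 ← R4 − R2: [0, 0, -4, -4, -7, -5]
R4 ← R4 + (7/3)·R3: [0, 0, 0, 0, 0, 0]
3 nonzero rows, so rank(P) = 3.
P has 6 columns; by rank–nullity, nullity = 6 − 3 = 3.

3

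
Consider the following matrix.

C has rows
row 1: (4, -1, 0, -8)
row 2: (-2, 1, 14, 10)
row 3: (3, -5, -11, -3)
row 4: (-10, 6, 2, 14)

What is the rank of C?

3

Row reduce to echelon form.
R2 ← R2 + (1/2)·R1: [0, 1/2, 14, 6]
R3 ← R3 − (3/4)·R1: [0, -17/4, -11, 3]
R4 ← R4 + (5/2)·R1: [0, 7/2, 2, -6]
R3 ← R3 + (17/2)·R2: [0, 0, 108, 54]
R4 ← R4 − (7)·R2: [0, 0, -96, -48]
R4 ← R4 + (8/9)·R3: [0, 0, 0, 0]
Echelon form has 3 nonzero rows, so rank(C) = 3.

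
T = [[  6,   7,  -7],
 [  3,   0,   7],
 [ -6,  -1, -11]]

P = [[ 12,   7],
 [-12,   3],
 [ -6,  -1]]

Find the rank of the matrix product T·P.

First compute TP:
[[ 30,  70],
 [ -6,  14],
 [  6, -34]]
Now row reduce the product.
R2 ← R2 + (1/5)·R1: [0, 28]
R3 ← R3 − (1/5)·R1: [0, -48]
R3 ← R3 + (12/7)·R2: [0, 0]
2 nonzero rows, so rank(TP) = 2.

2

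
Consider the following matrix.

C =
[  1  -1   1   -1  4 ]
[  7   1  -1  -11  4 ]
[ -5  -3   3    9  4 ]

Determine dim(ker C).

Row reduce to echelon form.
R2 ← R2 − (7)·R1: [0, 8, -8, -4, -24]
R3 ← R3 + (5)·R1: [0, -8, 8, 4, 24]
R3 ← R3 + R2: [0, 0, 0, 0, 0]
2 nonzero rows, so rank(C) = 2.
C has 5 columns; by rank–nullity, nullity = 5 − 2 = 3.

3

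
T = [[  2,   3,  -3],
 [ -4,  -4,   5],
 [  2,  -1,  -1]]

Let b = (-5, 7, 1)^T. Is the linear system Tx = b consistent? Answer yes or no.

yes

Row reduce the augmented matrix [T | b].
R2 ← R2 + (2)·R1: [0, 2, -1, -3]
R3 ← R3 − R1: [0, -4, 2, 6]
R3 ← R3 + (2)·R2: [0, 0, 0, 0]
The echelon form has 2 nonzero rows, and every pivot lies in the first 3 columns, so rank(T) = rank([T|b]) = 2.
The system is consistent.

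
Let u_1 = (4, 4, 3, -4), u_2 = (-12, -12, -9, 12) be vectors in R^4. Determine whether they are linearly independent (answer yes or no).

no

Form the matrix with these vectors as rows and row reduce.
R2 ← R2 + (3)·R1: [0, 0, 0, 0]
1 nonzero row, so the 2 vectors span a space of dimension 1.
Since 1 < 2, the vectors are linearly dependent.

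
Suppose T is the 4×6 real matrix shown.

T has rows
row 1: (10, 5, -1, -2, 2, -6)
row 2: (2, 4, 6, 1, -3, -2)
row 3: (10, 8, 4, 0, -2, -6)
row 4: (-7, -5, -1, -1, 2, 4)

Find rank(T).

Row reduce to echelon form.
R2 ← R2 − (1/5)·R1: [0, 3, 31/5, 7/5, -17/5, -4/5]
R3 ← R3 − R1: [0, 3, 5, 2, -4, 0]
R4 ← R4 + (7/10)·R1: [0, -3/2, -17/10, -12/5, 17/5, -1/5]
R3 ← R3 − R2: [0, 0, -6/5, 3/5, -3/5, 4/5]
R4 ← R4 + (1/2)·R2: [0, 0, 7/5, -17/10, 17/10, -3/5]
R4 ← R4 + (7/6)·R3: [0, 0, 0, -1, 1, 1/3]
Echelon form has 4 nonzero rows, so rank(T) = 4.

4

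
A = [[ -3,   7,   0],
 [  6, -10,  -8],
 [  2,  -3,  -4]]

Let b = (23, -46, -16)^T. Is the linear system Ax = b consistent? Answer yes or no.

yes

Row reduce the augmented matrix [A | b].
R2 ← R2 + (2)·R1: [0, 4, -8, 0]
R3 ← R3 + (2/3)·R1: [0, 5/3, -4, -2/3]
R3 ← R3 − (5/12)·R2: [0, 0, -2/3, -2/3]
The echelon form has 3 nonzero rows, and every pivot lies in the first 3 columns, so rank(A) = rank([A|b]) = 3.
The system is consistent.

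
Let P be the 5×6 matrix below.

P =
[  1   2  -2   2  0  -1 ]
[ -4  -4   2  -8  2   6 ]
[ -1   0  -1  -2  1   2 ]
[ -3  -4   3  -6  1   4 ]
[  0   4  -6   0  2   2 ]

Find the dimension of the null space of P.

4

Row reduce to echelon form.
R2 ← R2 + (4)·R1: [0, 4, -6, 0, 2, 2]
R3 ← R3 + R1: [0, 2, -3, 0, 1, 1]
R4 ← R4 + (3)·R1: [0, 2, -3, 0, 1, 1]
R3 ← R3 − (1/2)·R2: [0, 0, 0, 0, 0, 0]
R4 ← R4 − (1/2)·R2: [0, 0, 0, 0, 0, 0]
R5 ← R5 − R2: [0, 0, 0, 0, 0, 0]
2 nonzero rows, so rank(P) = 2.
P has 6 columns; by rank–nullity, nullity = 6 − 2 = 4.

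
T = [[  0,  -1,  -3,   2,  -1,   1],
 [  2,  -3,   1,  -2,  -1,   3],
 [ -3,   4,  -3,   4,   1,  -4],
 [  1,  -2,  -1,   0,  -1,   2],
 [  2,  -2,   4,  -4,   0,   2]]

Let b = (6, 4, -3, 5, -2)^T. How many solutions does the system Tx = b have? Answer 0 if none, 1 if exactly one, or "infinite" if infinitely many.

infinite

Row reduce the augmented matrix [T | b].
Swap R1 ↔ R2
R3 ← R3 + (3/2)·R1: [0, -1/2, -3/2, 1, -1/2, 1/2, 3]
R4 ← R4 − (1/2)·R1: [0, -1/2, -3/2, 1, -1/2, 1/2, 3]
R5 ← R5 − R1: [0, 1, 3, -2, 1, -1, -6]
R3 ← R3 − (1/2)·R2: [0, 0, 0, 0, 0, 0, 0]
R4 ← R4 − (1/2)·R2: [0, 0, 0, 0, 0, 0, 0]
R5 ← R5 + R2: [0, 0, 0, 0, 0, 0, 0]
The echelon form has 2 nonzero rows, and every pivot lies in the first 6 columns, so rank(T) = rank([T|b]) = 2.
The system is consistent.
rank = 2 < 6 unknowns, so there are infinitely many solutions.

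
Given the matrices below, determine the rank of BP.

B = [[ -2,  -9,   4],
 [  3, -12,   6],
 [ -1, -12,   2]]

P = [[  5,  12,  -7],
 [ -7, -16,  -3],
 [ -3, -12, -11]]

First compute BP:
[[ 41,  72,  -3],
 [ 81, 156, -51],
 [ 73, 156,  21]]
Now row reduce the product.
R2 ← R2 − (81/41)·R1: [0, 564/41, -1848/41]
R3 ← R3 − (73/41)·R1: [0, 1140/41, 1080/41]
R3 ← R3 − (95/47)·R2: [0, 0, 5520/47]
3 nonzero rows, so rank(BP) = 3.

3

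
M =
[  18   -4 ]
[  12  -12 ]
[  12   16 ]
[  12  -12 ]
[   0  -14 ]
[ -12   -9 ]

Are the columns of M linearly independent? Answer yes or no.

yes

Row reduce M to echelon form.
R2 ← R2 − (2/3)·R1: [0, -28/3]
R3 ← R3 − (2/3)·R1: [0, 56/3]
R4 ← R4 − (2/3)·R1: [0, -28/3]
R6 ← R6 + (2/3)·R1: [0, -35/3]
R3 ← R3 + (2)·R2: [0, 0]
R4 ← R4 − R2: [0, 0]
R5 ← R5 − (3/2)·R2: [0, 0]
R6 ← R6 − (5/4)·R2: [0, 0]
2 pivots among 2 columns.
Every column is a pivot column, so the columns are linearly independent.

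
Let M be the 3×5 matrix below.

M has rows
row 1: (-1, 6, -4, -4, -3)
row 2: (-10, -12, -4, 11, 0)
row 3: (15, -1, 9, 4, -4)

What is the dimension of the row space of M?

3

Row reduce to echelon form.
R2 ← R2 − (10)·R1: [0, -72, 36, 51, 30]
R3 ← R3 + (15)·R1: [0, 89, -51, -56, -49]
R3 ← R3 + (89/72)·R2: [0, 0, -13/2, 169/24, -143/12]
Echelon form has 3 nonzero rows, so rank(M) = 3.
The row space has dimension equal to the rank: 3.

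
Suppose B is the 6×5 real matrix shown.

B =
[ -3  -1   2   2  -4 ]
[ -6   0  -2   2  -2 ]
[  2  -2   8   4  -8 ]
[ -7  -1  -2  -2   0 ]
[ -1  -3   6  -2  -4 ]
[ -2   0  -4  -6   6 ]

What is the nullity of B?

2

Row reduce to echelon form.
R2 ← R2 − (2)·R1: [0, 2, -6, -2, 6]
R3 ← R3 + (2/3)·R1: [0, -8/3, 28/3, 16/3, -32/3]
R4 ← R4 − (7/3)·R1: [0, 4/3, -20/3, -20/3, 28/3]
R5 ← R5 − (1/3)·R1: [0, -8/3, 16/3, -8/3, -8/3]
R6 ← R6 − (2/3)·R1: [0, 2/3, -16/3, -22/3, 26/3]
R3 ← R3 + (4/3)·R2: [0, 0, 4/3, 8/3, -8/3]
R4 ← R4 − (2/3)·R2: [0, 0, -8/3, -16/3, 16/3]
R5 ← R5 + (4/3)·R2: [0, 0, -8/3, -16/3, 16/3]
R6 ← R6 − (1/3)·R2: [0, 0, -10/3, -20/3, 20/3]
R4 ← R4 + (2)·R3: [0, 0, 0, 0, 0]
R5 ← R5 + (2)·R3: [0, 0, 0, 0, 0]
R6 ← R6 + (5/2)·R3: [0, 0, 0, 0, 0]
3 nonzero rows, so rank(B) = 3.
B has 5 columns; by rank–nullity, nullity = 5 − 3 = 2.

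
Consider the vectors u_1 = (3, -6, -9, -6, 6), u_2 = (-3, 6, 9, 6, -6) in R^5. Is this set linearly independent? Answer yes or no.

Form the matrix with these vectors as rows and row reduce.
R2 ← R2 + R1: [0, 0, 0, 0, 0]
1 nonzero row, so the 2 vectors span a space of dimension 1.
Since 1 < 2, the vectors are linearly dependent.

no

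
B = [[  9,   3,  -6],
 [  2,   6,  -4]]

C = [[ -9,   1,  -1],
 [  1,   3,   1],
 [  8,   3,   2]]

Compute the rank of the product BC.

First compute BC:
[[-126,   0, -18],
 [-44,   8,  -4]]
Now row reduce the product.
R2 ← R2 − (22/63)·R1: [0, 8, 16/7]
2 nonzero rows, so rank(BC) = 2.

2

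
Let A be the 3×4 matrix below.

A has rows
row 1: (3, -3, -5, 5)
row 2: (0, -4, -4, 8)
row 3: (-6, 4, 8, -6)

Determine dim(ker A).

2

Row reduce to echelon form.
R3 ← R3 + (2)·R1: [0, -2, -2, 4]
R3 ← R3 − (1/2)·R2: [0, 0, 0, 0]
2 nonzero rows, so rank(A) = 2.
A has 4 columns; by rank–nullity, nullity = 4 − 2 = 2.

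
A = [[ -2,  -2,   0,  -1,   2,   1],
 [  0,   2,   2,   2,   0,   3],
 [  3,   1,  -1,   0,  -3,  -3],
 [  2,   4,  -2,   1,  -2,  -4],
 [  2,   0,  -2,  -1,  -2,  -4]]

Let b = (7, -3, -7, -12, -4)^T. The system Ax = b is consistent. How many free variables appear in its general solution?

Row reduce the augmented matrix [A | b].
R3 ← R3 + (3/2)·R1: [0, -2, -1, -3/2, 0, -3/2, 7/2]
R4 ← R4 + R1: [0, 2, -2, 0, 0, -3, -5]
R5 ← R5 + R1: [0, -2, -2, -2, 0, -3, 3]
R3 ← R3 + R2: [0, 0, 1, 1/2, 0, 3/2, 1/2]
R4 ← R4 − R2: [0, 0, -4, -2, 0, -6, -2]
R5 ← R5 + R2: [0, 0, 0, 0, 0, 0, 0]
R4 ← R4 + (4)·R3: [0, 0, 0, 0, 0, 0, 0]
The echelon form has 3 nonzero rows, and every pivot lies in the first 6 columns, so rank(A) = rank([A|b]) = 3.
The system is consistent.
Free variables = (unknowns) − (rank) = 6 − 3 = 3.

3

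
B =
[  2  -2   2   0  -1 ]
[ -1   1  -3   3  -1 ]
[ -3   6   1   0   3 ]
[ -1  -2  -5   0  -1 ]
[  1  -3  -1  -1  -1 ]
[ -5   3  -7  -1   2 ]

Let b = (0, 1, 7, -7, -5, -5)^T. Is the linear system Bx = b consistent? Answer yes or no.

yes

Row reduce the augmented matrix [B | b].
R2 ← R2 + (1/2)·R1: [0, 0, -2, 3, -3/2, 1]
R3 ← R3 + (3/2)·R1: [0, 3, 4, 0, 3/2, 7]
R4 ← R4 + (1/2)·R1: [0, -3, -4, 0, -3/2, -7]
R5 ← R5 − (1/2)·R1: [0, -2, -2, -1, -1/2, -5]
R6 ← R6 + (5/2)·R1: [0, -2, -2, -1, -1/2, -5]
Swap R2 ↔ R3
R4 ← R4 + R2: [0, 0, 0, 0, 0, 0]
R5 ← R5 + (2/3)·R2: [0, 0, 2/3, -1, 1/2, -1/3]
R6 ← R6 + (2/3)·R2: [0, 0, 2/3, -1, 1/2, -1/3]
R5 ← R5 + (1/3)·R3: [0, 0, 0, 0, 0, 0]
R6 ← R6 + (1/3)·R3: [0, 0, 0, 0, 0, 0]
The echelon form has 3 nonzero rows, and every pivot lies in the first 5 columns, so rank(B) = rank([B|b]) = 3.
The system is consistent.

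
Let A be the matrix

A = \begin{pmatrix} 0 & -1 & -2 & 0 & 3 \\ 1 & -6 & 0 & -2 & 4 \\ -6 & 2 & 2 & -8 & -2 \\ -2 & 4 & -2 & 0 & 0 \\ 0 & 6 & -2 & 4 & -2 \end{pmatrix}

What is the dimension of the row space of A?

3

Row reduce to echelon form.
Swap R1 ↔ R2
R3 ← R3 + (6)·R1: [0, -34, 2, -20, 22]
R4 ← R4 + (2)·R1: [0, -8, -2, -4, 8]
R3 ← R3 − (34)·R2: [0, 0, 70, -20, -80]
R4 ← R4 − (8)·R2: [0, 0, 14, -4, -16]
R5 ← R5 + (6)·R2: [0, 0, -14, 4, 16]
R4 ← R4 − (1/5)·R3: [0, 0, 0, 0, 0]
R5 ← R5 + (1/5)·R3: [0, 0, 0, 0, 0]
Echelon form has 3 nonzero rows, so rank(A) = 3.
The row space has dimension equal to the rank: 3.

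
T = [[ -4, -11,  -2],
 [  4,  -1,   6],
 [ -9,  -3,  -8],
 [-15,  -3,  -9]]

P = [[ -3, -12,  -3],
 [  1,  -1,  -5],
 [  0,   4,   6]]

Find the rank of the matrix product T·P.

First compute TP:
[[  1,  51,  55],
 [-13, -23,  29],
 [ 24,  79,  -6],
 [ 42, 147,   6]]
Now row reduce the product.
R2 ← R2 + (13)·R1: [0, 640, 744]
R3 ← R3 − (24)·R1: [0, -1145, -1326]
R4 ← R4 − (42)·R1: [0, -1995, -2304]
R3 ← R3 + (229/128)·R2: [0, 0, 81/16]
R4 ← R4 + (399/128)·R2: [0, 0, 243/16]
R4 ← R4 − (3)·R3: [0, 0, 0]
3 nonzero rows, so rank(TP) = 3.

3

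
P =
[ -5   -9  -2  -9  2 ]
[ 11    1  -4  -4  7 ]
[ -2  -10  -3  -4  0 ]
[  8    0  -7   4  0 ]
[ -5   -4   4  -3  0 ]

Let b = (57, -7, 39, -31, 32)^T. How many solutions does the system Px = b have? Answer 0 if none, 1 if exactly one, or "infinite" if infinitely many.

1

Row reduce the augmented matrix [P | b].
R2 ← R2 + (11/5)·R1: [0, -94/5, -42/5, -119/5, 57/5, 592/5]
R3 ← R3 − (2/5)·R1: [0, -32/5, -11/5, -2/5, -4/5, 81/5]
R4 ← R4 + (8/5)·R1: [0, -72/5, -51/5, -52/5, 16/5, 301/5]
R5 ← R5 − R1: [0, 5, 6, 6, -2, -25]
R3 ← R3 − (16/47)·R2: [0, 0, 31/47, 362/47, -220/47, -1133/47]
R4 ← R4 − (36/47)·R2: [0, 0, -177/47, 368/47, -260/47, -1433/47]
R5 ← R5 + (25/94)·R2: [0, 0, 177/47, -31/94, 97/94, 305/47]
R4 ← R4 + (177/31)·R3: [0, 0, 0, 1606/31, -1000/31, -5212/31]
R5 ← R5 − (177/31)·R3: [0, 0, 0, -2747/62, 1721/62, 4468/31]
R5 ← R5 + (2747/3212)·R4: [0, 0, 0, 0, 273/1606, 273/803]
The echelon form has 5 nonzero rows, and every pivot lies in the first 5 columns, so rank(P) = rank([P|b]) = 5.
The system is consistent.
rank = 5 = number of unknowns, so the solution is unique.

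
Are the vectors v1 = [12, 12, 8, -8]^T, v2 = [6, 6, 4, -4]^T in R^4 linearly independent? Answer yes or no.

no

Form the matrix with these vectors as rows and row reduce.
R2 ← R2 − (1/2)·R1: [0, 0, 0, 0]
1 nonzero row, so the 2 vectors span a space of dimension 1.
Since 1 < 2, the vectors are linearly dependent.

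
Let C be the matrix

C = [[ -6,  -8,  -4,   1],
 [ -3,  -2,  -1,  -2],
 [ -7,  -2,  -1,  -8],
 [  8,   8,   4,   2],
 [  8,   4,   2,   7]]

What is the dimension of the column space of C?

2

Row reduce to echelon form.
R2 ← R2 − (1/2)·R1: [0, 2, 1, -5/2]
R3 ← R3 − (7/6)·R1: [0, 22/3, 11/3, -55/6]
R4 ← R4 + (4/3)·R1: [0, -8/3, -4/3, 10/3]
R5 ← R5 + (4/3)·R1: [0, -20/3, -10/3, 25/3]
R3 ← R3 − (11/3)·R2: [0, 0, 0, 0]
R4 ← R4 + (4/3)·R2: [0, 0, 0, 0]
R5 ← R5 + (10/3)·R2: [0, 0, 0, 0]
Echelon form has 2 nonzero rows, so rank(C) = 2.
The column space has dimension equal to the rank: 2.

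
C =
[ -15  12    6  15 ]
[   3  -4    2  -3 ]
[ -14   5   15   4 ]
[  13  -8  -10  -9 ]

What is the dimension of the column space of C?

4

Row reduce to echelon form.
R2 ← R2 + (1/5)·R1: [0, -8/5, 16/5, 0]
R3 ← R3 − (14/15)·R1: [0, -31/5, 47/5, -10]
R4 ← R4 + (13/15)·R1: [0, 12/5, -24/5, 4]
R3 ← R3 − (31/8)·R2: [0, 0, -3, -10]
R4 ← R4 + (3/2)·R2: [0, 0, 0, 4]
Echelon form has 4 nonzero rows, so rank(C) = 4.
The column space has dimension equal to the rank: 4.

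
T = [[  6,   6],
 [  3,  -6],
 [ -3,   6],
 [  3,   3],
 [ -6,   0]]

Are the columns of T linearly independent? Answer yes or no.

Row reduce T to echelon form.
R2 ← R2 − (1/2)·R1: [0, -9]
R3 ← R3 + (1/2)·R1: [0, 9]
R4 ← R4 − (1/2)·R1: [0, 0]
R5 ← R5 + R1: [0, 6]
R3 ← R3 + R2: [0, 0]
R5 ← R5 + (2/3)·R2: [0, 0]
2 pivots among 2 columns.
Every column is a pivot column, so the columns are linearly independent.

yes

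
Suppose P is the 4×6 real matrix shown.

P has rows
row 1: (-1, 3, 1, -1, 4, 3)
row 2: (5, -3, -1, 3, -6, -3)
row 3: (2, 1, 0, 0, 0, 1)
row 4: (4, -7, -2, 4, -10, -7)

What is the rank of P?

3

Row reduce to echelon form.
R2 ← R2 + (5)·R1: [0, 12, 4, -2, 14, 12]
R3 ← R3 + (2)·R1: [0, 7, 2, -2, 8, 7]
R4 ← R4 + (4)·R1: [0, 5, 2, 0, 6, 5]
R3 ← R3 − (7/12)·R2: [0, 0, -1/3, -5/6, -1/6, 0]
R4 ← R4 − (5/12)·R2: [0, 0, 1/3, 5/6, 1/6, 0]
R4 ← R4 + R3: [0, 0, 0, 0, 0, 0]
Echelon form has 3 nonzero rows, so rank(P) = 3.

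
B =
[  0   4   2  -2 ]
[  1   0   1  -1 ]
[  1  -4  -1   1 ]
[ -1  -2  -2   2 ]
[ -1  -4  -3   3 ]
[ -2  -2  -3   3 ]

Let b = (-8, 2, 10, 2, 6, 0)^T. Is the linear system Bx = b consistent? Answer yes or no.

Row reduce the augmented matrix [B | b].
Swap R1 ↔ R2
R3 ← R3 − R1: [0, -4, -2, 2, 8]
R4 ← R4 + R1: [0, -2, -1, 1, 4]
R5 ← R5 + R1: [0, -4, -2, 2, 8]
R6 ← R6 + (2)·R1: [0, -2, -1, 1, 4]
R3 ← R3 + R2: [0, 0, 0, 0, 0]
R4 ← R4 + (1/2)·R2: [0, 0, 0, 0, 0]
R5 ← R5 + R2: [0, 0, 0, 0, 0]
R6 ← R6 + (1/2)·R2: [0, 0, 0, 0, 0]
The echelon form has 2 nonzero rows, and every pivot lies in the first 4 columns, so rank(B) = rank([B|b]) = 2.
The system is consistent.

yes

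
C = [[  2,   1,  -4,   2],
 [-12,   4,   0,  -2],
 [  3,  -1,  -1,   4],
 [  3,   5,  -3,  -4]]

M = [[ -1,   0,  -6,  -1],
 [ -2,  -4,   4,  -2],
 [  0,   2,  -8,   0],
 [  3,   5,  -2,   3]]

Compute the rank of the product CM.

2

First compute CM:
[[  2,  -2,  20,   2],
 [ -2, -26,  92,  -2],
 [ 11,  22, -22,  11],
 [-25, -46,  34, -25]]
Now row reduce the product.
R2 ← R2 + R1: [0, -28, 112, 0]
R3 ← R3 − (11/2)·R1: [0, 33, -132, 0]
R4 ← R4 + (25/2)·R1: [0, -71, 284, 0]
R3 ← R3 + (33/28)·R2: [0, 0, 0, 0]
R4 ← R4 − (71/28)·R2: [0, 0, 0, 0]
2 nonzero rows, so rank(CM) = 2.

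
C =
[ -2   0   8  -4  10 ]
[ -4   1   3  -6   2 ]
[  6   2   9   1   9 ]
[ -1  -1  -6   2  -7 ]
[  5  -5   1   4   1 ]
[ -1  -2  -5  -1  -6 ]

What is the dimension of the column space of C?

5

Row reduce to echelon form.
R2 ← R2 − (2)·R1: [0, 1, -13, 2, -18]
R3 ← R3 + (3)·R1: [0, 2, 33, -11, 39]
R4 ← R4 − (1/2)·R1: [0, -1, -10, 4, -12]
R5 ← R5 + (5/2)·R1: [0, -5, 21, -6, 26]
R6 ← R6 − (1/2)·R1: [0, -2, -9, 1, -11]
R3 ← R3 − (2)·R2: [0, 0, 59, -15, 75]
R4 ← R4 + R2: [0, 0, -23, 6, -30]
R5 ← R5 + (5)·R2: [0, 0, -44, 4, -64]
R6 ← R6 + (2)·R2: [0, 0, -35, 5, -47]
R4 ← R4 + (23/59)·R3: [0, 0, 0, 9/59, -45/59]
R5 ← R5 + (44/59)·R3: [0, 0, 0, -424/59, -476/59]
R6 ← R6 + (35/59)·R3: [0, 0, 0, -230/59, -148/59]
R5 ← R5 + (424/9)·R4: [0, 0, 0, 0, -44]
R6 ← R6 + (230/9)·R4: [0, 0, 0, 0, -22]
R6 ← R6 − (1/2)·R5: [0, 0, 0, 0, 0]
Echelon form has 5 nonzero rows, so rank(C) = 5.
The column space has dimension equal to the rank: 5.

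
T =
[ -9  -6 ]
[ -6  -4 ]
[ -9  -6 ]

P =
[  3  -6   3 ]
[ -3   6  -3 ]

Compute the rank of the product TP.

1

First compute TP:
[[ -9,  18,  -9],
 [ -6,  12,  -6],
 [ -9,  18,  -9]]
Now row reduce the product.
R2 ← R2 − (2/3)·R1: [0, 0, 0]
R3 ← R3 − R1: [0, 0, 0]
1 nonzero row, so rank(TP) = 1.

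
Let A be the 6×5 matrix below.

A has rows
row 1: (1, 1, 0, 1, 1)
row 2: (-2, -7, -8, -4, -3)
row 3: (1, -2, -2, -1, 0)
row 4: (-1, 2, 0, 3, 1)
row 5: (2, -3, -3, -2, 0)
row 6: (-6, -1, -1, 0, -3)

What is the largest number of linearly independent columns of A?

4

Row reduce to echelon form.
R2 ← R2 + (2)·R1: [0, -5, -8, -2, -1]
R3 ← R3 − R1: [0, -3, -2, -2, -1]
R4 ← R4 + R1: [0, 3, 0, 4, 2]
R5 ← R5 − (2)·R1: [0, -5, -3, -4, -2]
R6 ← R6 + (6)·R1: [0, 5, -1, 6, 3]
R3 ← R3 − (3/5)·R2: [0, 0, 14/5, -4/5, -2/5]
R4 ← R4 + (3/5)·R2: [0, 0, -24/5, 14/5, 7/5]
R5 ← R5 − R2: [0, 0, 5, -2, -1]
R6 ← R6 + R2: [0, 0, -9, 4, 2]
R4 ← R4 + (12/7)·R3: [0, 0, 0, 10/7, 5/7]
R5 ← R5 − (25/14)·R3: [0, 0, 0, -4/7, -2/7]
R6 ← R6 + (45/14)·R3: [0, 0, 0, 10/7, 5/7]
R5 ← R5 + (2/5)·R4: [0, 0, 0, 0, 0]
R6 ← R6 − R4: [0, 0, 0, 0, 0]
Echelon form has 4 nonzero rows, so rank(A) = 4.
The rank gives the maximum number of linearly independent columns: 4.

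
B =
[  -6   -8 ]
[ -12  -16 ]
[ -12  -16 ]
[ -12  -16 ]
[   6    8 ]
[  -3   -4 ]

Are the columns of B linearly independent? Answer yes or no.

Row reduce B to echelon form.
R2 ← R2 − (2)·R1: [0, 0]
R3 ← R3 − (2)·R1: [0, 0]
R4 ← R4 − (2)·R1: [0, 0]
R5 ← R5 + R1: [0, 0]
R6 ← R6 − (1/2)·R1: [0, 0]
1 pivot among 2 columns.
Only 1 < 2 pivot columns, so the columns are linearly dependent.

no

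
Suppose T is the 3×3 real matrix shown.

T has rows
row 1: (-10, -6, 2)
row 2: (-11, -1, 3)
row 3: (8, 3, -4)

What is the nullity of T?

Row reduce to echelon form.
R2 ← R2 − (11/10)·R1: [0, 28/5, 4/5]
R3 ← R3 + (4/5)·R1: [0, -9/5, -12/5]
R3 ← R3 + (9/28)·R2: [0, 0, -15/7]
3 nonzero rows, so rank(T) = 3.
T has 3 columns; by rank–nullity, nullity = 3 − 3 = 0.

0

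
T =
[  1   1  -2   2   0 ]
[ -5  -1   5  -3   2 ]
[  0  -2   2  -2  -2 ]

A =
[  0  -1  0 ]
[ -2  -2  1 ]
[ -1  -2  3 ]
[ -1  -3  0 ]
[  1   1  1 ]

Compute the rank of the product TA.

3

First compute TA:
[[ -2,  -5,  -5],
 [  2,   8,  16],
 [  2,   4,   2]]
Now row reduce the product.
R2 ← R2 + R1: [0, 3, 11]
R3 ← R3 + R1: [0, -1, -3]
R3 ← R3 + (1/3)·R2: [0, 0, 2/3]
3 nonzero rows, so rank(TA) = 3.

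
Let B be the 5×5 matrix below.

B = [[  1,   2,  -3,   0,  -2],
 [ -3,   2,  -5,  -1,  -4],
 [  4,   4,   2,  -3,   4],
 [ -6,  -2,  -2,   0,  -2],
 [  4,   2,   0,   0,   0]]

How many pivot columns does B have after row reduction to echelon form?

4

Row reduce to echelon form.
R2 ← R2 + (3)·R1: [0, 8, -14, -1, -10]
R3 ← R3 − (4)·R1: [0, -4, 14, -3, 12]
R4 ← R4 + (6)·R1: [0, 10, -20, 0, -14]
R5 ← R5 − (4)·R1: [0, -6, 12, 0, 8]
R3 ← R3 + (1/2)·R2: [0, 0, 7, -7/2, 7]
R4 ← R4 − (5/4)·R2: [0, 0, -5/2, 5/4, -3/2]
R5 ← R5 + (3/4)·R2: [0, 0, 3/2, -3/4, 1/2]
R4 ← R4 + (5/14)·R3: [0, 0, 0, 0, 1]
R5 ← R5 − (3/14)·R3: [0, 0, 0, 0, -1]
R5 ← R5 + R4: [0, 0, 0, 0, 0]
Echelon form has 4 nonzero rows, so rank(B) = 4.
Each nonzero row contributes one pivot column: 4 pivot columns.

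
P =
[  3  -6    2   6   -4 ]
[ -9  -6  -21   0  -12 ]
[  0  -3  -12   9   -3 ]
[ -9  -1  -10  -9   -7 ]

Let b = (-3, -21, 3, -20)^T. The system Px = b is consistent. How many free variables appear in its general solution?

Row reduce the augmented matrix [P | b].
R2 ← R2 + (3)·R1: [0, -24, -15, 18, -24, -30]
R4 ← R4 + (3)·R1: [0, -19, -4, 9, -19, -29]
R3 ← R3 − (1/8)·R2: [0, 0, -81/8, 27/4, 0, 27/4]
R4 ← R4 − (19/24)·R2: [0, 0, 63/8, -21/4, 0, -21/4]
R4 ← R4 + (7/9)·R3: [0, 0, 0, 0, 0, 0]
The echelon form has 3 nonzero rows, and every pivot lies in the first 5 columns, so rank(P) = rank([P|b]) = 3.
The system is consistent.
Free variables = (unknowns) − (rank) = 5 − 3 = 2.

2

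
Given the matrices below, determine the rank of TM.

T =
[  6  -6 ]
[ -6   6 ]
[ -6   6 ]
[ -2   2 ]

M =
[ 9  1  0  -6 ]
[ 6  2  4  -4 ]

First compute TM:
[[ 18,  -6, -24, -12],
 [-18,   6,  24,  12],
 [-18,   6,  24,  12],
 [ -6,   2,   8,   4]]
Now row reduce the product.
R2 ← R2 + R1: [0, 0, 0, 0]
R3 ← R3 + R1: [0, 0, 0, 0]
R4 ← R4 + (1/3)·R1: [0, 0, 0, 0]
1 nonzero row, so rank(TM) = 1.

1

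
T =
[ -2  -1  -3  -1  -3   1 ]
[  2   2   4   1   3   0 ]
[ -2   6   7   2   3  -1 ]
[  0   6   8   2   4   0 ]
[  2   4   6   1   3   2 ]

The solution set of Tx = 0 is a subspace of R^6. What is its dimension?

Row reduce to echelon form.
R2 ← R2 + R1: [0, 1, 1, 0, 0, 1]
R3 ← R3 − R1: [0, 7, 10, 3, 6, -2]
R5 ← R5 + R1: [0, 3, 3, 0, 0, 3]
R3 ← R3 − (7)·R2: [0, 0, 3, 3, 6, -9]
R4 ← R4 − (6)·R2: [0, 0, 2, 2, 4, -6]
R5 ← R5 − (3)·R2: [0, 0, 0, 0, 0, 0]
R4 ← R4 − (2/3)·R3: [0, 0, 0, 0, 0, 0]
3 nonzero rows, so rank(T) = 3.
T has 6 columns; by rank–nullity, nullity = 6 − 3 = 3.

3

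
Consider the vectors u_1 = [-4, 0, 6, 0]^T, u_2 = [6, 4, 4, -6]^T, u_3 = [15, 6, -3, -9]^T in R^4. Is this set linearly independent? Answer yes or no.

Form the matrix with these vectors as rows and row reduce.
R2 ← R2 + (3/2)·R1: [0, 4, 13, -6]
R3 ← R3 + (15/4)·R1: [0, 6, 39/2, -9]
R3 ← R3 − (3/2)·R2: [0, 0, 0, 0]
2 nonzero rows, so the 3 vectors span a space of dimension 2.
Since 2 < 3, the vectors are linearly dependent.

no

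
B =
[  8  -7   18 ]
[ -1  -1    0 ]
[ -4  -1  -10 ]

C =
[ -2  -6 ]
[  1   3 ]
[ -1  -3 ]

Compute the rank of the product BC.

1

First compute BC:
[[-41, -123],
 [  1,   3],
 [ 17,  51]]
Now row reduce the product.
R2 ← R2 + (1/41)·R1: [0, 0]
R3 ← R3 + (17/41)·R1: [0, 0]
1 nonzero row, so rank(BC) = 1.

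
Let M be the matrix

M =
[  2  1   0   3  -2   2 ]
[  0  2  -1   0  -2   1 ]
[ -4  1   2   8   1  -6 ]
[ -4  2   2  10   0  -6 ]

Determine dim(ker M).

3

Row reduce to echelon form.
R3 ← R3 + (2)·R1: [0, 3, 2, 14, -3, -2]
R4 ← R4 + (2)·R1: [0, 4, 2, 16, -4, -2]
R3 ← R3 − (3/2)·R2: [0, 0, 7/2, 14, 0, -7/2]
R4 ← R4 − (2)·R2: [0, 0, 4, 16, 0, -4]
R4 ← R4 − (8/7)·R3: [0, 0, 0, 0, 0, 0]
3 nonzero rows, so rank(M) = 3.
M has 6 columns; by rank–nullity, nullity = 6 − 3 = 3.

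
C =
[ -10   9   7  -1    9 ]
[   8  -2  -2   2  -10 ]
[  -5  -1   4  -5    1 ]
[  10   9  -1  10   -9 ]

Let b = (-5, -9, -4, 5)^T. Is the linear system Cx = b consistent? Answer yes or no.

no

Row reduce the augmented matrix [C | b].
R2 ← R2 + (4/5)·R1: [0, 26/5, 18/5, 6/5, -14/5, -13]
R3 ← R3 − (1/2)·R1: [0, -11/2, 1/2, -9/2, -7/2, -3/2]
R4 ← R4 + R1: [0, 18, 6, 9, 0, 0]
R3 ← R3 + (55/52)·R2: [0, 0, 56/13, -42/13, -84/13, -61/4]
R4 ← R4 − (45/13)·R2: [0, 0, -84/13, 63/13, 126/13, 45]
R4 ← R4 + (3/2)·R3: [0, 0, 0, 0, 0, 177/8]
The echelon form has 4 nonzero rows; the last pivot sits in the augmented column, so rank(C) = 3 but rank([C|b]) = 4.
Since the ranks differ, the system is inconsistent.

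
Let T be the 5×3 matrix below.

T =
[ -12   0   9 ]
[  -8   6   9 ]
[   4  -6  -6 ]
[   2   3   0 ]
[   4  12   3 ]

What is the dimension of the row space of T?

Row reduce to echelon form.
R2 ← R2 − (2/3)·R1: [0, 6, 3]
R3 ← R3 + (1/3)·R1: [0, -6, -3]
R4 ← R4 + (1/6)·R1: [0, 3, 3/2]
R5 ← R5 + (1/3)·R1: [0, 12, 6]
R3 ← R3 + R2: [0, 0, 0]
R4 ← R4 − (1/2)·R2: [0, 0, 0]
R5 ← R5 − (2)·R2: [0, 0, 0]
Echelon form has 2 nonzero rows, so rank(T) = 2.
The row space has dimension equal to the rank: 2.

2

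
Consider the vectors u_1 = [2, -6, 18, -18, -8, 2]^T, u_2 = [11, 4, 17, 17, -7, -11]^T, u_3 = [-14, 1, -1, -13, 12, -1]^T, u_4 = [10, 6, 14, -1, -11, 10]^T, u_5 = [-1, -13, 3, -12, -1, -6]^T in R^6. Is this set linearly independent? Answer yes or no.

yes

Form the matrix with these vectors as rows and row reduce.
R2 ← R2 − (11/2)·R1: [0, 37, -82, 116, 37, -22]
R3 ← R3 + (7)·R1: [0, -41, 125, -139, -44, 13]
R4 ← R4 − (5)·R1: [0, 36, -76, 89, 29, 0]
R5 ← R5 + (1/2)·R1: [0, -16, 12, -21, -5, -5]
R3 ← R3 + (41/37)·R2: [0, 0, 1263/37, -387/37, -3, -421/37]
R4 ← R4 − (36/37)·R2: [0, 0, 140/37, -883/37, -7, 792/37]
R5 ← R5 + (16/37)·R2: [0, 0, -868/37, 1079/37, 11, -537/37]
R4 ← R4 − (140/1263)·R3: [0, 0, 0, -9559/421, -2807/421, 68/3]
R5 ← R5 + (868/1263)·R3: [0, 0, 0, 9251/421, 3763/421, -67/3]
R5 ← R5 + (841/869)·R4: [0, 0, 0, 0, 2160/869, -345/869]
5 nonzero rows, so the 5 vectors span a space of dimension 5.
Since 5 = 5, the vectors are linearly independent.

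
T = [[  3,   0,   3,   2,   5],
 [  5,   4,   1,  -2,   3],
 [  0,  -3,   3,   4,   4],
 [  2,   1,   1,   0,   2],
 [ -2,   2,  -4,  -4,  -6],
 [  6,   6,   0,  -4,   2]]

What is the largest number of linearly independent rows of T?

2

Row reduce to echelon form.
R2 ← R2 − (5/3)·R1: [0, 4, -4, -16/3, -16/3]
R4 ← R4 − (2/3)·R1: [0, 1, -1, -4/3, -4/3]
R5 ← R5 + (2/3)·R1: [0, 2, -2, -8/3, -8/3]
R6 ← R6 − (2)·R1: [0, 6, -6, -8, -8]
R3 ← R3 + (3/4)·R2: [0, 0, 0, 0, 0]
R4 ← R4 − (1/4)·R2: [0, 0, 0, 0, 0]
R5 ← R5 − (1/2)·R2: [0, 0, 0, 0, 0]
R6 ← R6 − (3/2)·R2: [0, 0, 0, 0, 0]
Echelon form has 2 nonzero rows, so rank(T) = 2.
The rank gives the maximum number of linearly independent rows: 2.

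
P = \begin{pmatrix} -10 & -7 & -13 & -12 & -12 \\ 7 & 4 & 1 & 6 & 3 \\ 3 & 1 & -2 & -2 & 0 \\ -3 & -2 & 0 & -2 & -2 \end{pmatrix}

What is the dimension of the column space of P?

Row reduce to echelon form.
R2 ← R2 + (7/10)·R1: [0, -9/10, -81/10, -12/5, -27/5]
R3 ← R3 + (3/10)·R1: [0, -11/10, -59/10, -28/5, -18/5]
R4 ← R4 − (3/10)·R1: [0, 1/10, 39/10, 8/5, 8/5]
R3 ← R3 − (11/9)·R2: [0, 0, 4, -8/3, 3]
R4 ← R4 + (1/9)·R2: [0, 0, 3, 4/3, 1]
R4 ← R4 − (3/4)·R3: [0, 0, 0, 10/3, -5/4]
Echelon form has 4 nonzero rows, so rank(P) = 4.
The column space has dimension equal to the rank: 4.

4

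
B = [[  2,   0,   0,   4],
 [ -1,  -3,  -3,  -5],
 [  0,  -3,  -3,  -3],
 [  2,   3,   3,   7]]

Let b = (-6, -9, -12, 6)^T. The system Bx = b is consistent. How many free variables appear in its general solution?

Row reduce the augmented matrix [B | b].
R2 ← R2 + (1/2)·R1: [0, -3, -3, -3, -12]
R4 ← R4 − R1: [0, 3, 3, 3, 12]
R3 ← R3 − R2: [0, 0, 0, 0, 0]
R4 ← R4 + R2: [0, 0, 0, 0, 0]
The echelon form has 2 nonzero rows, and every pivot lies in the first 4 columns, so rank(B) = rank([B|b]) = 2.
The system is consistent.
Free variables = (unknowns) − (rank) = 4 − 2 = 2.

2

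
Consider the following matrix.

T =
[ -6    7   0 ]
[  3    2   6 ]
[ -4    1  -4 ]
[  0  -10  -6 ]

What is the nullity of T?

Row reduce to echelon form.
R2 ← R2 + (1/2)·R1: [0, 11/2, 6]
R3 ← R3 − (2/3)·R1: [0, -11/3, -4]
R3 ← R3 + (2/3)·R2: [0, 0, 0]
R4 ← R4 + (20/11)·R2: [0, 0, 54/11]
Swap R3 ↔ R4
3 nonzero rows, so rank(T) = 3.
T has 3 columns; by rank–nullity, nullity = 3 − 3 = 0.

0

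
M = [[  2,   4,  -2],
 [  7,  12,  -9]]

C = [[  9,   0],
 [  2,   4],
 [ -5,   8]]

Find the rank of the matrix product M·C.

First compute MC:
[[ 36,   0],
 [132, -24]]
Now row reduce the product.
R2 ← R2 − (11/3)·R1: [0, -24]
2 nonzero rows, so rank(MC) = 2.

2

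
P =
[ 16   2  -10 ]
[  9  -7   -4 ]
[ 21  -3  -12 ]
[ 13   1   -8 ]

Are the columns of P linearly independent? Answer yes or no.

no

Row reduce P to echelon form.
R2 ← R2 − (9/16)·R1: [0, -65/8, 13/8]
R3 ← R3 − (21/16)·R1: [0, -45/8, 9/8]
R4 ← R4 − (13/16)·R1: [0, -5/8, 1/8]
R3 ← R3 − (9/13)·R2: [0, 0, 0]
R4 ← R4 − (1/13)·R2: [0, 0, 0]
2 pivots among 3 columns.
Only 2 < 3 pivot columns, so the columns are linearly dependent.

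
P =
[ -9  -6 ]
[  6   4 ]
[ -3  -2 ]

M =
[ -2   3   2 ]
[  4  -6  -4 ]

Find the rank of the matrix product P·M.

First compute PM:
[[ -6,   9,   6],
 [  4,  -6,  -4],
 [ -2,   3,   2]]
Now row reduce the product.
R2 ← R2 + (2/3)·R1: [0, 0, 0]
R3 ← R3 − (1/3)·R1: [0, 0, 0]
1 nonzero row, so rank(PM) = 1.

1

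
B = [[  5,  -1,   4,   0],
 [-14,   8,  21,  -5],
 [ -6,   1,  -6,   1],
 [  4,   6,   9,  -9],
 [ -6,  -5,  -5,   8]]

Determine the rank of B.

Row reduce to echelon form.
R2 ← R2 + (14/5)·R1: [0, 26/5, 161/5, -5]
R3 ← R3 + (6/5)·R1: [0, -1/5, -6/5, 1]
R4 ← R4 − (4/5)·R1: [0, 34/5, 29/5, -9]
R5 ← R5 + (6/5)·R1: [0, -31/5, -1/5, 8]
R3 ← R3 + (1/26)·R2: [0, 0, 1/26, 21/26]
R4 ← R4 − (17/13)·R2: [0, 0, -472/13, -32/13]
R5 ← R5 + (31/26)·R2: [0, 0, 993/26, 53/26]
R4 ← R4 + (944)·R3: [0, 0, 0, 760]
R5 ← R5 − (993)·R3: [0, 0, 0, -800]
R5 ← R5 + (20/19)·R4: [0, 0, 0, 0]
Echelon form has 4 nonzero rows, so rank(B) = 4.

4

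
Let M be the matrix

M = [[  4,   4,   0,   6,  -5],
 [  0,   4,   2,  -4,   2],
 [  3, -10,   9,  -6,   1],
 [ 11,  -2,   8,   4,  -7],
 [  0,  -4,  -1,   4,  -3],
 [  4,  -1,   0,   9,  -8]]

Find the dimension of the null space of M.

Row reduce to echelon form.
R3 ← R3 − (3/4)·R1: [0, -13, 9, -21/2, 19/4]
R4 ← R4 − (11/4)·R1: [0, -13, 8, -25/2, 27/4]
R6 ← R6 − R1: [0, -5, 0, 3, -3]
R3 ← R3 + (13/4)·R2: [0, 0, 31/2, -47/2, 45/4]
R4 ← R4 + (13/4)·R2: [0, 0, 29/2, -51/2, 53/4]
R5 ← R5 + R2: [0, 0, 1, 0, -1]
R6 ← R6 + (5/4)·R2: [0, 0, 5/2, -2, -1/2]
R4 ← R4 − (29/31)·R3: [0, 0, 0, -109/31, 169/62]
R5 ← R5 − (2/31)·R3: [0, 0, 0, 47/31, -107/62]
R6 ← R6 − (5/31)·R3: [0, 0, 0, 111/62, -287/124]
R5 ← R5 + (47/109)·R4: [0, 0, 0, 0, -60/109]
R6 ← R6 + (111/218)·R4: [0, 0, 0, 0, -101/109]
R6 ← R6 − (101/60)·R5: [0, 0, 0, 0, 0]
5 nonzero rows, so rank(M) = 5.
M has 5 columns; by rank–nullity, nullity = 5 − 5 = 0.

0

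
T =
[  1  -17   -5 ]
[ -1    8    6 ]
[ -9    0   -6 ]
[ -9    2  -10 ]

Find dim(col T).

Row reduce to echelon form.
R2 ← R2 + R1: [0, -9, 1]
R3 ← R3 + (9)·R1: [0, -153, -51]
R4 ← R4 + (9)·R1: [0, -151, -55]
R3 ← R3 − (17)·R2: [0, 0, -68]
R4 ← R4 − (151/9)·R2: [0, 0, -646/9]
R4 ← R4 − (19/18)·R3: [0, 0, 0]
Echelon form has 3 nonzero rows, so rank(T) = 3.
The column space has dimension equal to the rank: 3.

3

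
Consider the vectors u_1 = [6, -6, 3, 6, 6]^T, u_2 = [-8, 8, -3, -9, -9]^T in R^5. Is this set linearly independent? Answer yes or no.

yes

Form the matrix with these vectors as rows and row reduce.
R2 ← R2 + (4/3)·R1: [0, 0, 1, -1, -1]
2 nonzero rows, so the 2 vectors span a space of dimension 2.
Since 2 = 2, the vectors are linearly independent.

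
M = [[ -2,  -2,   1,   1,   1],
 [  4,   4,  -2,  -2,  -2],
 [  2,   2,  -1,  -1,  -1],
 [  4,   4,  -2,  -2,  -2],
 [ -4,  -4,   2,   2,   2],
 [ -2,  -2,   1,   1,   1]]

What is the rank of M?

1

Row reduce to echelon form.
R2 ← R2 + (2)·R1: [0, 0, 0, 0, 0]
R3 ← R3 + R1: [0, 0, 0, 0, 0]
R4 ← R4 + (2)·R1: [0, 0, 0, 0, 0]
R5 ← R5 − (2)·R1: [0, 0, 0, 0, 0]
R6 ← R6 − R1: [0, 0, 0, 0, 0]
Echelon form has 1 nonzero row, so rank(M) = 1.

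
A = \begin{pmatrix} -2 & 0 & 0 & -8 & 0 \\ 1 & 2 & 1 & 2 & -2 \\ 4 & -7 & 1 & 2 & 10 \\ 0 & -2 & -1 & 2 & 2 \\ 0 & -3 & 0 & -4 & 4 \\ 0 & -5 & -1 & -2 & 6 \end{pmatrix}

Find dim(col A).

3

Row reduce to echelon form.
R2 ← R2 + (1/2)·R1: [0, 2, 1, -2, -2]
R3 ← R3 + (2)·R1: [0, -7, 1, -14, 10]
R3 ← R3 + (7/2)·R2: [0, 0, 9/2, -21, 3]
R4 ← R4 + R2: [0, 0, 0, 0, 0]
R5 ← R5 + (3/2)·R2: [0, 0, 3/2, -7, 1]
R6 ← R6 + (5/2)·R2: [0, 0, 3/2, -7, 1]
R5 ← R5 − (1/3)·R3: [0, 0, 0, 0, 0]
R6 ← R6 − (1/3)·R3: [0, 0, 0, 0, 0]
Echelon form has 3 nonzero rows, so rank(A) = 3.
The column space has dimension equal to the rank: 3.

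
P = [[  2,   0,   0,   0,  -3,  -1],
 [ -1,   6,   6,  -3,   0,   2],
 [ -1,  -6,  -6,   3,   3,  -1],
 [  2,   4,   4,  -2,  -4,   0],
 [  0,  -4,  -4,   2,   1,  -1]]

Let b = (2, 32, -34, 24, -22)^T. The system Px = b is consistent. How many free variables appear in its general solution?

Row reduce the augmented matrix [P | b].
R2 ← R2 + (1/2)·R1: [0, 6, 6, -3, -3/2, 3/2, 33]
R3 ← R3 + (1/2)·R1: [0, -6, -6, 3, 3/2, -3/2, -33]
R4 ← R4 − R1: [0, 4, 4, -2, -1, 1, 22]
R3 ← R3 + R2: [0, 0, 0, 0, 0, 0, 0]
R4 ← R4 − (2/3)·R2: [0, 0, 0, 0, 0, 0, 0]
R5 ← R5 + (2/3)·R2: [0, 0, 0, 0, 0, 0, 0]
The echelon form has 2 nonzero rows, and every pivot lies in the first 6 columns, so rank(P) = rank([P|b]) = 2.
The system is consistent.
Free variables = (unknowns) − (rank) = 6 − 2 = 4.

4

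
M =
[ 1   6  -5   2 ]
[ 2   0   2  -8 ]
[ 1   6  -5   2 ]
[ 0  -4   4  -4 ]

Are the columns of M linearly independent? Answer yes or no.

Row reduce M to echelon form.
R2 ← R2 − (2)·R1: [0, -12, 12, -12]
R3 ← R3 − R1: [0, 0, 0, 0]
R4 ← R4 − (1/3)·R2: [0, 0, 0, 0]
2 pivots among 4 columns.
Only 2 < 4 pivot columns, so the columns are linearly dependent.

no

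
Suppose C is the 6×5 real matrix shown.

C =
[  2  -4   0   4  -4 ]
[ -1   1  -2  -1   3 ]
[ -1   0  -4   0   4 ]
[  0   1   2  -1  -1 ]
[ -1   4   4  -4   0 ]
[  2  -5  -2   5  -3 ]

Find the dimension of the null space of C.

Row reduce to echelon form.
R2 ← R2 + (1/2)·R1: [0, -1, -2, 1, 1]
R3 ← R3 + (1/2)·R1: [0, -2, -4, 2, 2]
R5 ← R5 + (1/2)·R1: [0, 2, 4, -2, -2]
R6 ← R6 − R1: [0, -1, -2, 1, 1]
R3 ← R3 − (2)·R2: [0, 0, 0, 0, 0]
R4 ← R4 + R2: [0, 0, 0, 0, 0]
R5 ← R5 + (2)·R2: [0, 0, 0, 0, 0]
R6 ← R6 − R2: [0, 0, 0, 0, 0]
2 nonzero rows, so rank(C) = 2.
C has 5 columns; by rank–nullity, nullity = 5 − 2 = 3.

3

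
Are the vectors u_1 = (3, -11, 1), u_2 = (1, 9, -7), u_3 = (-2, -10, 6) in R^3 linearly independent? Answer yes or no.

Form the matrix with these vectors as rows and row reduce.
R2 ← R2 − (1/3)·R1: [0, 38/3, -22/3]
R3 ← R3 + (2/3)·R1: [0, -52/3, 20/3]
R3 ← R3 + (26/19)·R2: [0, 0, -64/19]
3 nonzero rows, so the 3 vectors span a space of dimension 3.
Since 3 = 3, the vectors are linearly independent.

yes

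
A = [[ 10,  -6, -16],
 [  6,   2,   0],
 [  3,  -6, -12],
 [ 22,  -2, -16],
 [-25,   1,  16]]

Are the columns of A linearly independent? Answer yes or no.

Row reduce A to echelon form.
R2 ← R2 − (3/5)·R1: [0, 28/5, 48/5]
R3 ← R3 − (3/10)·R1: [0, -21/5, -36/5]
R4 ← R4 − (11/5)·R1: [0, 56/5, 96/5]
R5 ← R5 + (5/2)·R1: [0, -14, -24]
R3 ← R3 + (3/4)·R2: [0, 0, 0]
R4 ← R4 − (2)·R2: [0, 0, 0]
R5 ← R5 + (5/2)·R2: [0, 0, 0]
2 pivots among 3 columns.
Only 2 < 3 pivot columns, so the columns are linearly dependent.

no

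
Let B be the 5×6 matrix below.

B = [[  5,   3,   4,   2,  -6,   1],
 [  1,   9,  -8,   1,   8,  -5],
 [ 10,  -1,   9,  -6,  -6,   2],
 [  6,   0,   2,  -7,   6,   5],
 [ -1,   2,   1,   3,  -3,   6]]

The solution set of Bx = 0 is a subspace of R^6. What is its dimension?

1

Row reduce to echelon form.
R2 ← R2 − (1/5)·R1: [0, 42/5, -44/5, 3/5, 46/5, -26/5]
R3 ← R3 − (2)·R1: [0, -7, 1, -10, 6, 0]
R4 ← R4 − (6/5)·R1: [0, -18/5, -14/5, -47/5, 66/5, 19/5]
R5 ← R5 + (1/5)·R1: [0, 13/5, 9/5, 17/5, -21/5, 31/5]
R3 ← R3 + (5/6)·R2: [0, 0, -19/3, -19/2, 41/3, -13/3]
R4 ← R4 + (3/7)·R2: [0, 0, -46/7, -64/7, 120/7, 11/7]
R5 ← R5 − (13/42)·R2: [0, 0, 95/21, 45/14, -148/21, 164/21]
R4 ← R4 − (138/133)·R3: [0, 0, 0, 5/7, 394/133, 807/133]
R5 ← R5 + (5/7)·R3: [0, 0, 0, -25/7, 19/7, 33/7]
R5 ← R5 + (5)·R4: [0, 0, 0, 0, 333/19, 666/19]
5 nonzero rows, so rank(B) = 5.
B has 6 columns; by rank–nullity, nullity = 6 − 5 = 1.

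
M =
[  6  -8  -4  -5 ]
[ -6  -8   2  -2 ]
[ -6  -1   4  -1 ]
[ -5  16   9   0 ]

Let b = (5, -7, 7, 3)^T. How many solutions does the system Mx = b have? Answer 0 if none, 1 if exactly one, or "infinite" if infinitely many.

0

Row reduce the augmented matrix [M | b].
R2 ← R2 + R1: [0, -16, -2, -7, -2]
R3 ← R3 + R1: [0, -9, 0, -6, 12]
R4 ← R4 + (5/6)·R1: [0, 28/3, 17/3, -25/6, 43/6]
R3 ← R3 − (9/16)·R2: [0, 0, 9/8, -33/16, 105/8]
R4 ← R4 + (7/12)·R2: [0, 0, 9/2, -33/4, 6]
R4 ← R4 − (4)·R3: [0, 0, 0, 0, -93/2]
The echelon form has 4 nonzero rows; the last pivot sits in the augmented column, so rank(M) = 3 but rank([M|b]) = 4.
Since the ranks differ, the system is inconsistent.
It has no solutions.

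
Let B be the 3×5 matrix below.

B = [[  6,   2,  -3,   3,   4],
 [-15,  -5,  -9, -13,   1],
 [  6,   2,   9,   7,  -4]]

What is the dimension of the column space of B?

Row reduce to echelon form.
R2 ← R2 + (5/2)·R1: [0, 0, -33/2, -11/2, 11]
R3 ← R3 − R1: [0, 0, 12, 4, -8]
R3 ← R3 + (8/11)·R2: [0, 0, 0, 0, 0]
Echelon form has 2 nonzero rows, so rank(B) = 2.
The column space has dimension equal to the rank: 2.

2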